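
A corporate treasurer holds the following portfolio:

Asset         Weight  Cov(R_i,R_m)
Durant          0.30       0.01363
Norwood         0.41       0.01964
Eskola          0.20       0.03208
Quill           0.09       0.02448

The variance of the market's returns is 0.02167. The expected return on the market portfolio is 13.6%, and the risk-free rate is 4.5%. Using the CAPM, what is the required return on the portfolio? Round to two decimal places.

13.22%

β_Durant = 0.01363 / 0.02167 = 0.6290
β_Norwood = 0.01964 / 0.02167 = 0.9063
β_Eskola = 0.03208 / 0.02167 = 1.4804
β_Quill = 0.02448 / 0.02167 = 1.1297
β_P = Σ w_i β_i = 0.30×0.6290 + 0.41×0.9063 + 0.20×1.4804 + 0.09×1.1297 = 0.9580
MRP = 13.6% − 4.5% = 9.10%
E(R_P) = R_f + β_P × MRP = 4.5% + 0.9580 × 9.1% = 13.22%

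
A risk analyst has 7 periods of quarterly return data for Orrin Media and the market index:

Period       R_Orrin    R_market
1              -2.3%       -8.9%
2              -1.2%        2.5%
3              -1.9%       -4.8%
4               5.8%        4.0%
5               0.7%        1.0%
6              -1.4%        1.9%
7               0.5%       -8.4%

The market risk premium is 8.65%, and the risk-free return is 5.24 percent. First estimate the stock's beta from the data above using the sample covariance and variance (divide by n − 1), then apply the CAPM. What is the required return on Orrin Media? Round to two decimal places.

7.39%

Mean R_i = (-2.3 − 1.2 − 1.9 + 5.8 + 0.7 − 1.4 + 0.5) / 7 = 0.0286%
Mean R_m = (-8.9 + 2.5 − 4.8 + 4.0 + 1.0 + 1.9 − 8.4) / 7 = -1.8143%
Σ(R_i − R̄_i)(R_m − R̄_m) = 43.9929  ⇒  Cov = 43.9929 / 6 = 7.3322
Σ(R_m − R̄_m)² = 176.6286  ⇒  Var(R_m) = 176.6286 / 6 = 29.4381
β = Cov / Var(R_m) = 7.3322 / 29.4381 = 0.2491
E(R) = R_f + β × MRP = 5.24% + 0.2491 × 8.65% = 7.39%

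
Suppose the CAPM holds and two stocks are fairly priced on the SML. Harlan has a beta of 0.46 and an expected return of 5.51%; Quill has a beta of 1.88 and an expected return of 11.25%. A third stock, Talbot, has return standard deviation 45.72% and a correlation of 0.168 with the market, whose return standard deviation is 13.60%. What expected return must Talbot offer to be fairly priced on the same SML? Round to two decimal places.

5.93%

MRP = (11.25% − 5.51%) / (1.88 − 0.46) = 4.0423%
R_f = 5.51% − 0.46 × 4.0423% = 3.6505%
β_Talbot = ρ·σ_i/σ_m = 0.168 × 45.72 / 13.60 = 0.5648
E(R_Talbot) = R_f + β × MRP = 3.6505% + 0.5648 × 4.0423% = 5.93%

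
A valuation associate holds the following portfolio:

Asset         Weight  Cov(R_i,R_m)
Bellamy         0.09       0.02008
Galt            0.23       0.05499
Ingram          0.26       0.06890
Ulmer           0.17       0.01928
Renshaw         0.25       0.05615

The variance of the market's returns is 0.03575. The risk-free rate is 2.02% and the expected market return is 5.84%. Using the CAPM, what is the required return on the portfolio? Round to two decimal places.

7.33%

β_Bellamy = 0.02008 / 0.03575 = 0.5617
β_Galt = 0.05499 / 0.03575 = 1.5382
β_Ingram = 0.06890 / 0.03575 = 1.9273
β_Ulmer = 0.01928 / 0.03575 = 0.5393
β_Renshaw = 0.05615 / 0.03575 = 1.5706
β_P = Σ w_i β_i = 0.09×0.5617 + 0.23×1.5382 + 0.26×1.9273 + 0.17×0.5393 + 0.25×1.5706 = 1.3898
MRP = 5.84% − 2.02% = 3.82%
E(R_P) = R_f + β_P × MRP = 2.02% + 1.3898 × 3.82% = 7.33%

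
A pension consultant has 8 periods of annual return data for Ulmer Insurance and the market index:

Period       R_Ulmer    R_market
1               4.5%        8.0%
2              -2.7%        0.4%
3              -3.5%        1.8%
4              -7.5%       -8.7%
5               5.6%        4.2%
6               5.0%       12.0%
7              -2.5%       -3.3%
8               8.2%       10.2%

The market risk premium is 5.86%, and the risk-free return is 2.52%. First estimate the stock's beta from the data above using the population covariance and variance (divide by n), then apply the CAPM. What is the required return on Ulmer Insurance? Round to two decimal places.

6.74%

Mean R_i = (4.5 − 2.7 − 3.5 − 7.5 + 5.6 + 5.0 − 2.5 + 8.2) / 8 = 0.8875%
Mean R_m = (8.0 + 0.4 + 1.8 − 8.7 + 4.2 + 12.0 − 3.3 + 10.2) / 8 = 3.0750%
Σ(R_i − R̄_i)(R_m − R̄_m) = 247.4475  ⇒  Cov = 247.4475 / 8 = 30.9309
Σ(R_m − R̄_m)² = 344.0150  ⇒  Var(R_m) = 344.0150 / 8 = 43.0019
β = Cov / Var(R_m) = 30.9309 / 43.0019 = 0.7193
E(R) = R_f + β × MRP = 2.52% + 0.7193 × 5.86% = 6.74%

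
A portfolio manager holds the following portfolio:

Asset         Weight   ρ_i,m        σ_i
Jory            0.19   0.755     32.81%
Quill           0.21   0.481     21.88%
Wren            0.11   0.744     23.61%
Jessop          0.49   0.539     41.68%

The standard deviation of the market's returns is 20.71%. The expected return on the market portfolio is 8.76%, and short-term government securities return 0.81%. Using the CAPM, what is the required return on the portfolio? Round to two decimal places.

β_Jory = 0.755 × 32.81% / 20.71% = 1.1961
β_Quill = 0.481 × 21.88% / 20.71% = 0.5082
β_Wren = 0.744 × 23.61% / 20.71% = 0.8482
β_Jessop = 0.539 × 41.68% / 20.71% = 1.0848
β_P = Σ w_i β_i = 0.19×1.1961 + 0.21×0.5082 + 0.11×0.8482 + 0.49×1.0848 = 0.9588
MRP = 8.76% − 0.81% = 7.95%
E(R_P) = R_f + β_P × MRP = 0.81% + 0.9588 × 7.95% = 8.43%

8.43%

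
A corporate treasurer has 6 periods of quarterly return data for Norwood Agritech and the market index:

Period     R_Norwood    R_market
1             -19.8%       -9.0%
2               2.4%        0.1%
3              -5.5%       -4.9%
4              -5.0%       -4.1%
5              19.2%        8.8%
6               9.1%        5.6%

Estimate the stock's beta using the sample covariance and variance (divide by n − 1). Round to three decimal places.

1.951

Mean R_i = (-19.8 + 2.4 − 5.5 − 5.0 + 19.2 + 9.1) / 6 = 0.0667%
Mean R_m = (-9.0 + 0.1 − 4.9 − 4.1 + 8.8 + 5.6) / 6 = -0.5833%
Σ(R_i − R̄_i)(R_m − R̄_m) = 446.0433  ⇒  Cov = 446.0433 / 5 = 89.2087
Σ(R_m − R̄_m)² = 228.5883  ⇒  Var(R_m) = 228.5883 / 5 = 45.7177
β = Cov / Var(R_m) = 89.2087 / 45.7177 = 1.9513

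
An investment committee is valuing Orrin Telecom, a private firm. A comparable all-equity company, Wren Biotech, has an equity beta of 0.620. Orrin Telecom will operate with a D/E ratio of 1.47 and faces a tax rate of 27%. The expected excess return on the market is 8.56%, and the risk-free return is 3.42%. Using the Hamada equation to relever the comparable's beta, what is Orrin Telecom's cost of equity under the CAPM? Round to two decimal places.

β_L = β_U × [1 + (1 − t)(D/E)] = 0.620 × [1 + (1 − 0.27) × 1.47]
    = 0.620 × [1 + 0.73 × 1.47] = 0.620 × 2.0731 = 1.2853
E(R) = R_f + β_L × MRP = 3.42% + 1.2853 × 8.56% = 14.42%

14.42%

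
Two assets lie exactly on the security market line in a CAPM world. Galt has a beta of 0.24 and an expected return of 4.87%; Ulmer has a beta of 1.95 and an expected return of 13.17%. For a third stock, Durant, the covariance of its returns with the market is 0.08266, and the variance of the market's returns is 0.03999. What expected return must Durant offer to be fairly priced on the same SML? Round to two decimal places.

13.74%

MRP = (13.17% − 4.87%) / (1.95 − 0.24) = 4.8538%
R_f = 4.87% − 0.24 × 4.8538% = 3.7051%
β_Durant = Cov / Var(R_m) = 0.08266 / 0.03999 = 2.0670
E(R_Durant) = R_f + β × MRP = 3.7051% + 2.0670 × 4.8538% = 13.74%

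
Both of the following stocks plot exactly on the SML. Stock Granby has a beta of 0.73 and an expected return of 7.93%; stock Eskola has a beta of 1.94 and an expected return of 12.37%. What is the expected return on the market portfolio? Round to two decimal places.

Both satisfy E(R) = R_f + β·MRP, so the slope of the SML is
MRP = (12.37% − 7.93%) / (1.94 − 0.73) = 4.44% / 1.21 = 3.6694%
R_f = E(R_Granby) − β_Granby·MRP = 7.93% − 0.73 × 3.6694% = 5.2513%
E(R_m) = R_f + MRP = 5.2513% + 3.6694% = 8.92%

8.92%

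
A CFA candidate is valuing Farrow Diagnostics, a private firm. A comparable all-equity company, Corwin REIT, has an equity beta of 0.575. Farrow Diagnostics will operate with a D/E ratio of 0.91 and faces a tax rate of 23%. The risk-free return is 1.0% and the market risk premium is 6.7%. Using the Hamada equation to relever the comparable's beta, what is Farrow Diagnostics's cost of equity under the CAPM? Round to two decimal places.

7.55%

β_L = β_U × [1 + (1 − t)(D/E)] = 0.575 × [1 + (1 − 0.23) × 0.91]
    = 0.575 × [1 + 0.77 × 0.91] = 0.575 × 1.7007 = 0.9779
E(R) = R_f + β_L × MRP = 1.0% + 0.9779 × 6.7% = 7.55%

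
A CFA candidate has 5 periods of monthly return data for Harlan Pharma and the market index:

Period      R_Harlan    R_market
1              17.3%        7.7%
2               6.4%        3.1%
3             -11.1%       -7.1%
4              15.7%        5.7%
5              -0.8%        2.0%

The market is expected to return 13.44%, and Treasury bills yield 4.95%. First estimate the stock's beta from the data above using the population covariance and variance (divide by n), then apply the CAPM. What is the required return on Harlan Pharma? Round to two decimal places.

Mean R_i = (17.3 + 6.4 − 11.1 + 15.7 − 0.8) / 5 = 5.5000%
Mean R_m = (7.7 + 3.1 − 7.1 + 5.7 + 2.0) / 5 = 2.2800%
Σ(R_i − R̄_i)(R_m − R̄_m) = 257.0500  ⇒  Cov = 257.0500 / 5 = 51.4100
Σ(R_m − R̄_m)² = 129.8080  ⇒  Var(R_m) = 129.8080 / 5 = 25.9616
β = Cov / Var(R_m) = 51.4100 / 25.9616 = 1.9802
MRP = 13.44% − 4.95% = 8.49%
E(R) = R_f + β × MRP = 4.95% + 1.9802 × 8.49% = 21.76%

21.76%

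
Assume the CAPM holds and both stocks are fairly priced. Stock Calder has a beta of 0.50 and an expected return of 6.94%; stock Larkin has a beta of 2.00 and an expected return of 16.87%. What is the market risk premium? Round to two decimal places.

Both satisfy E(R) = R_f + β·MRP, so the slope of the SML is
MRP = (16.87% − 6.94%) / (2.00 − 0.50) = 9.93% / 1.50 = 6.6200%

6.62%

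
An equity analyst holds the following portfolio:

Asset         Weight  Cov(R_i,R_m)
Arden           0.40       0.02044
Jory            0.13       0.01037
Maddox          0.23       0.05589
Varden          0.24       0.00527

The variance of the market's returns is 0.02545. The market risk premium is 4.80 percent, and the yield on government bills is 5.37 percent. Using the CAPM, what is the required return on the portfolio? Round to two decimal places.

9.83%

β_Arden = 0.02044 / 0.02545 = 0.8031
β_Jory = 0.01037 / 0.02545 = 0.4075
β_Maddox = 0.05589 / 0.02545 = 2.1961
β_Varden = 0.00527 / 0.02545 = 0.2071
β_P = Σ w_i β_i = 0.40×0.8031 + 0.13×0.4075 + 0.23×2.1961 + 0.24×0.2071 = 0.9290
E(R_P) = R_f + β_P × MRP = 5.37% + 0.9290 × 4.80% = 9.83%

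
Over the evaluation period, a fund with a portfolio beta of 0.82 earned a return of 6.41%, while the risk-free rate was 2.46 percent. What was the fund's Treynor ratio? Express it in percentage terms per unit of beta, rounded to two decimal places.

Treynor = (R_P − R_f) / β_P = (6.41% − 2.46%) / 0.8200 = 3.95% / 0.8200 = 4.82%

4.82%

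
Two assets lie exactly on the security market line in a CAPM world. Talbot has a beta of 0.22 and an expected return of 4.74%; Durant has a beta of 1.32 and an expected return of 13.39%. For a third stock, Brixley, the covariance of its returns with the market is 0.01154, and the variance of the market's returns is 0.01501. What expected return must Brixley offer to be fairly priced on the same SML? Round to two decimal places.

MRP = (13.39% − 4.74%) / (1.32 − 0.22) = 7.8636%
R_f = 4.74% − 0.22 × 7.8636% = 3.0100%
β_Brixley = Cov / Var(R_m) = 0.01154 / 0.01501 = 0.7688
E(R_Brixley) = R_f + β × MRP = 3.0100% + 0.7688 × 7.8636% = 9.06%

9.06%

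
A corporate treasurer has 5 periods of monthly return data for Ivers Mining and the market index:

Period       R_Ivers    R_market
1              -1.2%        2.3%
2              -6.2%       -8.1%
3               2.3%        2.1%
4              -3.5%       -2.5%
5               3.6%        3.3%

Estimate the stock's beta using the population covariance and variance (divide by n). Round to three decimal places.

0.771

Mean R_i = (-1.2 − 6.2 + 2.3 − 3.5 + 3.6) / 5 = -1.0000%
Mean R_m = (2.3 − 8.1 + 2.1 − 2.5 + 3.3) / 5 = -0.5800%
Σ(R_i − R̄_i)(R_m − R̄_m) = 70.0200  ⇒  Cov = 70.0200 / 5 = 14.0040
Σ(R_m − R̄_m)² = 90.7680  ⇒  Var(R_m) = 90.7680 / 5 = 18.1536
β = Cov / Var(R_m) = 14.0040 / 18.1536 = 0.7714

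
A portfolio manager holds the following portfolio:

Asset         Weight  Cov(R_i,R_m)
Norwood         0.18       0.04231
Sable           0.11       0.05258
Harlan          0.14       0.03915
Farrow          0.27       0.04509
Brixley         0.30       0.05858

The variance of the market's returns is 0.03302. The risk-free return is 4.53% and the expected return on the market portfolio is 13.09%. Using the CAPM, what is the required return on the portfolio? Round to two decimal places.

β_Norwood = 0.04231 / 0.03302 = 1.2813
β_Sable = 0.05258 / 0.03302 = 1.5924
β_Harlan = 0.03915 / 0.03302 = 1.1856
β_Farrow = 0.04509 / 0.03302 = 1.3655
β_Brixley = 0.05858 / 0.03302 = 1.7741
β_P = Σ w_i β_i = 0.18×1.2813 + 0.11×1.5924 + 0.14×1.1856 + 0.27×1.3655 + 0.30×1.7741 = 1.4727
MRP = 13.09% − 4.53% = 8.56%
E(R_P) = R_f + β_P × MRP = 4.53% + 1.4727 × 8.56% = 17.14%

17.14%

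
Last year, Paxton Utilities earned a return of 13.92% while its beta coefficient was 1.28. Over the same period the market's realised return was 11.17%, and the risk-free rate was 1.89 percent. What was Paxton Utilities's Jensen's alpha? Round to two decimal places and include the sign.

Market excess return = 11.17% − 1.89% = 9.28%
CAPM benchmark = R_f + β(R_m − R_f) = 1.89% + 1.28 × 9.28% = 13.7684%
α = actual − benchmark = 13.92% − 13.7684% = +0.15%

+0.15%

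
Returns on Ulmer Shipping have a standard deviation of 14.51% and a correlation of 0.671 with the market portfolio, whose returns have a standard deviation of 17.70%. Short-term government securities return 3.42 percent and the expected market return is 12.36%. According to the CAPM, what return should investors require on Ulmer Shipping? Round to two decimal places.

8.34%

β = ρ × σ_i / σ_m = 0.671 × 14.51% / 17.70% = 0.5501
MRP = 12.36% − 3.42% = 8.94%
E(R) = 3.42% + 0.5501 × 8.94% = 8.34%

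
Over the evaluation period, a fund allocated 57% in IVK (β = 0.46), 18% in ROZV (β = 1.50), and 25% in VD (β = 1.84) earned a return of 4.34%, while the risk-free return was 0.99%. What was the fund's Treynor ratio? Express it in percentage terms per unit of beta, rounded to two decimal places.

β_P = 0.57×0.46 + 0.18×1.50 + 0.25×1.84 = 0.9922
Treynor = (R_P − R_f) / β_P = (4.34% − 0.99%) / 0.9922 = 3.35% / 0.9922 = 3.38%

3.38%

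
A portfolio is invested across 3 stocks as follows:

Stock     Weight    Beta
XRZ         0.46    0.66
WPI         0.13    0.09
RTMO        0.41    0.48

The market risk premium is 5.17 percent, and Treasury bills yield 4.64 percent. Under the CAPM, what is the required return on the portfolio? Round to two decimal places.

7.29%

β_P = Σ w_i β_i = 0.46×0.66 + 0.13×0.09 + 0.41×0.48 = 0.5121
E(R_P) = R_f + β_P × MRP = 4.64% + 0.5121 × 5.17% = 7.29%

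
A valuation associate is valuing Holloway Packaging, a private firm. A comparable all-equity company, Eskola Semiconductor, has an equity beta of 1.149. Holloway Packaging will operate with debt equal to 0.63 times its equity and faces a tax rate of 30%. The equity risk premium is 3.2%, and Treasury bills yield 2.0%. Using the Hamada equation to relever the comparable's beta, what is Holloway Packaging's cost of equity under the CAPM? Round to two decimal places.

β_L = β_U × [1 + (1 − t)(D/E)] = 1.149 × [1 + (1 − 0.30) × 0.63]
    = 1.149 × [1 + 0.70 × 0.63] = 1.149 × 1.4410 = 1.6557
E(R) = R_f + β_L × MRP = 2.0% + 1.6557 × 3.2% = 7.30%

7.30%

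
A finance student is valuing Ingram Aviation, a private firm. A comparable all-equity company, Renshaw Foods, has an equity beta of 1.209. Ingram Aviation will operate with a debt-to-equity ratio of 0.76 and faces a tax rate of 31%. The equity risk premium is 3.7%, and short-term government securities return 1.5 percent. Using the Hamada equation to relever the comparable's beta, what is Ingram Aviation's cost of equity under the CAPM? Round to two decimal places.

8.32%

β_L = β_U × [1 + (1 − t)(D/E)] = 1.209 × [1 + (1 − 0.31) × 0.76]
    = 1.209 × [1 + 0.69 × 0.76] = 1.209 × 1.5244 = 1.8430
E(R) = R_f + β_L × MRP = 1.5% + 1.8430 × 3.7% = 8.32%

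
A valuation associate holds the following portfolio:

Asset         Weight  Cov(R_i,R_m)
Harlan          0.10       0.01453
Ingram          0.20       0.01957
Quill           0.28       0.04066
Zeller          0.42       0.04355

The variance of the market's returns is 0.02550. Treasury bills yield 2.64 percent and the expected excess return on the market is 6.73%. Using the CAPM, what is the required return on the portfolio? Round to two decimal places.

11.89%

β_Harlan = 0.01453 / 0.02550 = 0.5698
β_Ingram = 0.01957 / 0.02550 = 0.7675
β_Quill = 0.04066 / 0.02550 = 1.5945
β_Zeller = 0.04355 / 0.02550 = 1.7078
β_P = Σ w_i β_i = 0.10×0.5698 + 0.20×0.7675 + 0.28×1.5945 + 0.42×1.7078 = 1.3742
E(R_P) = R_f + β_P × MRP = 2.64% + 1.3742 × 6.73% = 11.89%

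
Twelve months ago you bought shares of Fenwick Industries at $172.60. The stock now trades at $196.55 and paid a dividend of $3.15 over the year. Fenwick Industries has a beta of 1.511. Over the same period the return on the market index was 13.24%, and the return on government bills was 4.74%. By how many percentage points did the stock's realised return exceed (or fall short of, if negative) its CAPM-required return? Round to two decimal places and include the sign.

-1.88%

Realised HPR = (P1 + D1 − P0) / P0 = (196.55 + 3.15 − 172.60) / 172.60 = 27.10 / 172.60 = 15.7010%
MRP = 13.24% − 4.74% = 8.50%
CAPM required = R_f + β·MRP = 4.74% + 1.511 × 8.50% = 17.58350%
α = realised − required = 15.7010% − 17.58350% = -1.88%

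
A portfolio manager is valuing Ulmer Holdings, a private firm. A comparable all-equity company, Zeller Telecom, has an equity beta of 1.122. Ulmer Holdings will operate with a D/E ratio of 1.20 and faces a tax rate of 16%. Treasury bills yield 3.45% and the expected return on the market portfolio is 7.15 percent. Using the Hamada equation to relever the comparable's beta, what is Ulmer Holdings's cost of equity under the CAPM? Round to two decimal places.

11.79%

β_L = β_U × [1 + (1 − t)(D/E)] = 1.122 × [1 + (1 − 0.16) × 1.20]
    = 1.122 × [1 + 0.84 × 1.20] = 1.122 × 2.0080 = 2.2530
MRP = 7.15% − 3.45% = 3.70%
E(R) = R_f + β_L × MRP = 3.45% + 2.2530 × 3.70% = 11.79%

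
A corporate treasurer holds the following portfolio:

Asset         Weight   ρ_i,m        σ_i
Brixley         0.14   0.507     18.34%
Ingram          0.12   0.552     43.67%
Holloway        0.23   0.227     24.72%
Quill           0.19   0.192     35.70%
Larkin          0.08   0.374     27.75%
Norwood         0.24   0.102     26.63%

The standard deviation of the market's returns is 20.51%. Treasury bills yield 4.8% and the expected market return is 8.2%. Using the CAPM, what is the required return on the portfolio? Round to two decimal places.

β_Brixley = 0.507 × 18.34% / 20.51% = 0.4534
β_Ingram = 0.552 × 43.67% / 20.51% = 1.1753
β_Holloway = 0.227 × 24.72% / 20.51% = 0.2736
β_Quill = 0.192 × 35.70% / 20.51% = 0.3342
β_Larkin = 0.374 × 27.75% / 20.51% = 0.5060
β_Norwood = 0.102 × 26.63% / 20.51% = 0.1324
β_P = Σ w_i β_i = 0.14×0.4534 + 0.12×1.1753 + 0.23×0.2736 + 0.19×0.3342 + 0.08×0.5060 + 0.24×0.1324 = 0.4032
MRP = 8.2% − 4.8% = 3.40%
E(R_P) = R_f + β_P × MRP = 4.8% + 0.4032 × 3.4% = 6.17%

6.17%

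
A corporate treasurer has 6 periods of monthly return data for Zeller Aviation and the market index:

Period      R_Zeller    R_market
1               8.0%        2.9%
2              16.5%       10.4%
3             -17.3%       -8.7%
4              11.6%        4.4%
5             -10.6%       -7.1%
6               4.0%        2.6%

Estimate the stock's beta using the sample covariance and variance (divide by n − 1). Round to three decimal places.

1.782

Mean R_i = (8.0 + 16.5 − 17.3 + 11.6 − 10.6 + 4.0) / 6 = 2.0333%
Mean R_m = (2.9 + 10.4 − 8.7 + 4.4 − 7.1 + 2.6) / 6 = 0.7500%
Σ(R_i − R̄_i)(R_m − R̄_m) = 472.8600  ⇒  Cov = 472.8600 / 5 = 94.5720
Σ(R_m − R̄_m)² = 265.4150  ⇒  Var(R_m) = 265.4150 / 5 = 53.0830
β = Cov / Var(R_m) = 94.5720 / 53.0830 = 1.7816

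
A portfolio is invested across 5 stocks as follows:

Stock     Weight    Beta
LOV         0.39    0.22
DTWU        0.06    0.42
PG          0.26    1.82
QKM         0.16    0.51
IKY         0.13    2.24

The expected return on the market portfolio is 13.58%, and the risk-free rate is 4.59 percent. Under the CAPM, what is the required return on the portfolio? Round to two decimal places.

β_P = Σ w_i β_i = 0.39×0.22 + 0.06×0.42 + 0.26×1.82 + 0.16×0.51 + 0.13×2.24 = 0.9570
MRP = 13.58% − 4.59% = 8.99%
E(R_P) = R_f + β_P × MRP = 4.59% + 0.9570 × 8.99% = 13.19%

13.19%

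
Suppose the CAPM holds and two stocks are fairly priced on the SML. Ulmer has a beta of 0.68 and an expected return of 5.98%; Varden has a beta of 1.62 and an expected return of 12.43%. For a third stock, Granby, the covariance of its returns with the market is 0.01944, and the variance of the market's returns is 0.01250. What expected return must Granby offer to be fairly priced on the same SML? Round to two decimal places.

11.99%

MRP = (12.43% − 5.98%) / (1.62 − 0.68) = 6.8617%
R_f = 5.98% − 0.68 × 6.8617% = 1.3140%
β_Granby = Cov / Var(R_m) = 0.01944 / 0.01250 = 1.5552
E(R_Granby) = R_f + β × MRP = 1.3140% + 1.5552 × 6.8617% = 11.99%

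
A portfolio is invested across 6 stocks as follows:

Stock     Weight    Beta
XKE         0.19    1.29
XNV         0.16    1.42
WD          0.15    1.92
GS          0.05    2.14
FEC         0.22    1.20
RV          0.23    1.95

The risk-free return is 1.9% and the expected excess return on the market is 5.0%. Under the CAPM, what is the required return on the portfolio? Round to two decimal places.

9.80%

β_P = Σ w_i β_i = 0.19×1.29 + 0.16×1.42 + 0.15×1.92 + 0.05×2.14 + 0.22×1.20 + 0.23×1.95 = 1.5798
E(R_P) = R_f + β_P × MRP = 1.9% + 1.5798 × 5.0% = 9.80%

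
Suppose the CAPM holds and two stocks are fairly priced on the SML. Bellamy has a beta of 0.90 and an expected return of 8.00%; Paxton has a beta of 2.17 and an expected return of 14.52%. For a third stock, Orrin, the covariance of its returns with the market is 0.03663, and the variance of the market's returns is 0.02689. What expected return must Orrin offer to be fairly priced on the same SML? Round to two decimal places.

MRP = (14.52% − 8.00%) / (2.17 − 0.90) = 5.1339%
R_f = 8.00% − 0.90 × 5.1339% = 3.3795%
β_Orrin = Cov / Var(R_m) = 0.03663 / 0.02689 = 1.3622
E(R_Orrin) = R_f + β × MRP = 3.3795% + 1.3622 × 5.1339% = 10.37%

10.37%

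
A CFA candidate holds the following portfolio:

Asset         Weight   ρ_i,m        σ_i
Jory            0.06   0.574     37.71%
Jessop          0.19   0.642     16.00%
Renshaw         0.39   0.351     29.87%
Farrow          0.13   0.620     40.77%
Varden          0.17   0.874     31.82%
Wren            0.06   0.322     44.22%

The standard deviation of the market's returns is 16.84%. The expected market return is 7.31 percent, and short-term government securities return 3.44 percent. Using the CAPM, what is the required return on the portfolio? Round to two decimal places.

β_Jory = 0.574 × 37.71% / 16.84% = 1.2854
β_Jessop = 0.642 × 16.00% / 16.84% = 0.6100
β_Renshaw = 0.351 × 29.87% / 16.84% = 0.6226
β_Farrow = 0.620 × 40.77% / 16.84% = 1.5010
β_Varden = 0.874 × 31.82% / 16.84% = 1.6515
β_Wren = 0.322 × 44.22% / 16.84% = 0.8455
β_P = Σ w_i β_i = 0.06×1.2854 + 0.19×0.6100 + 0.39×0.6226 + 0.13×1.5010 + 0.17×1.6515 + 0.06×0.8455 = 0.9625
MRP = 7.31% − 3.44% = 3.87%
E(R_P) = R_f + β_P × MRP = 3.44% + 0.9625 × 3.87% = 7.16%

7.16%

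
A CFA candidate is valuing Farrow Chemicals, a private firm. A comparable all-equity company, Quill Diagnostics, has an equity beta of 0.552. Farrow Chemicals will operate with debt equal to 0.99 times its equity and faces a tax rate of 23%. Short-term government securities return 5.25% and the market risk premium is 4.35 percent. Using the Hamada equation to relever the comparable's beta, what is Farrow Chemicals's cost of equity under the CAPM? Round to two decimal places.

9.48%

β_L = β_U × [1 + (1 − t)(D/E)] = 0.552 × [1 + (1 − 0.23) × 0.99]
    = 0.552 × [1 + 0.77 × 0.99] = 0.552 × 1.7623 = 0.9728
E(R) = R_f + β_L × MRP = 5.25% + 0.9728 × 4.35% = 9.48%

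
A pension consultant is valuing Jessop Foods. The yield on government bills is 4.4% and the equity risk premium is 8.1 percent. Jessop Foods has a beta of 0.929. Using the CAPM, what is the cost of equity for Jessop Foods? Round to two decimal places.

11.92%

E(R) = R_f + β × MRP = 4.4% + 0.929 × 8.1% = 11.92%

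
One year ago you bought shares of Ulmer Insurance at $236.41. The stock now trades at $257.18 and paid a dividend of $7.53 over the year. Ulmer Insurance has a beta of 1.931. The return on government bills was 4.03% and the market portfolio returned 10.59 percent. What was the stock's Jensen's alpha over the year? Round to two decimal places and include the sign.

-4.73%

Realised HPR = (P1 + D1 − P0) / P0 = (257.18 + 7.53 − 236.41) / 236.41 = 28.30 / 236.41 = 11.9707%
MRP = 10.59% − 4.03% = 6.56%
CAPM required = R_f + β·MRP = 4.03% + 1.931 × 6.56% = 16.69736%
α = realised − required = 11.9707% − 16.69736% = -4.73%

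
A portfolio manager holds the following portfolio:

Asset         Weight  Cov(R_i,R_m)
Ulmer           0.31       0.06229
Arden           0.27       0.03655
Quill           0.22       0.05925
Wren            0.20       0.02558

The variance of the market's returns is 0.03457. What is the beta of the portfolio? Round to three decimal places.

β_Ulmer = 0.06229 / 0.03457 = 1.8019
β_Arden = 0.03655 / 0.03457 = 1.0573
β_Quill = 0.05925 / 0.03457 = 1.7139
β_Wren = 0.02558 / 0.03457 = 0.7399
β_P = Σ w_i β_i = 0.31×1.8019 + 0.27×1.0573 + 0.22×1.7139 + 0.20×0.7399 = 1.3691

1.369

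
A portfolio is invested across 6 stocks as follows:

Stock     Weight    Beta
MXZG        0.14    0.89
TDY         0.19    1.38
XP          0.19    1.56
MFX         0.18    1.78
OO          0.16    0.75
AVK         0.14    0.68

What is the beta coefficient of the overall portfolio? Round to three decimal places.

β_P = Σ w_i β_i = 0.14×0.89 + 0.19×1.38 + 0.19×1.56 + 0.18×1.78 + 0.16×0.75 + 0.14×0.68 = 1.2188

1.219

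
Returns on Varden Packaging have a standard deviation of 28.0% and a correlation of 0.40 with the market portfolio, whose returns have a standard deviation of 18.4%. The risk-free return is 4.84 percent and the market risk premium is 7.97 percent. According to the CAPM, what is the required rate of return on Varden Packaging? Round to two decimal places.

β = ρ × σ_i / σ_m = 0.40 × 28.0% / 18.4% = 0.6087
E(R) = 4.84% + 0.6087 × 7.97% = 9.69%

9.69%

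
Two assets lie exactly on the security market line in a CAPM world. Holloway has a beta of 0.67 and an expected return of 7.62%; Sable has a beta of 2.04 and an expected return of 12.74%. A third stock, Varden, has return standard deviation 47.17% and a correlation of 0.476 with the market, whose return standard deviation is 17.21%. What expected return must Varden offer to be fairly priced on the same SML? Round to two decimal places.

9.99%

MRP = (12.74% − 7.62%) / (2.04 − 0.67) = 3.7372%
R_f = 7.62% − 0.67 × 3.7372% = 5.1161%
β_Varden = ρ·σ_i/σ_m = 0.476 × 47.17 / 17.21 = 1.3046
E(R_Varden) = R_f + β × MRP = 5.1161% + 1.3046 × 3.7372% = 9.99%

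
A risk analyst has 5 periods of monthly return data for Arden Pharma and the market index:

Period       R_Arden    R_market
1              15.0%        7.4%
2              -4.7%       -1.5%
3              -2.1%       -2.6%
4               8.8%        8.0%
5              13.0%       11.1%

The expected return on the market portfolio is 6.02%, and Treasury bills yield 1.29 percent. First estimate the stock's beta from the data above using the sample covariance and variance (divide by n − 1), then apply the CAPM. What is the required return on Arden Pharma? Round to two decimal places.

Mean R_i = (15.0 − 4.7 − 2.1 + 8.8 + 13.0) / 5 = 6.0000%
Mean R_m = (7.4 − 1.5 − 2.6 + 8.0 + 11.1) / 5 = 4.4800%
Σ(R_i − R̄_i)(R_m − R̄_m) = 203.8100  ⇒  Cov = 203.8100 / 4 = 50.9525
Σ(R_m − R̄_m)² = 150.6280  ⇒  Var(R_m) = 150.6280 / 4 = 37.6570
β = Cov / Var(R_m) = 50.9525 / 37.6570 = 1.3531
MRP = 6.02% − 1.29% = 4.73%
E(R) = R_f + β × MRP = 1.29% + 1.3531 × 4.73% = 7.69%

7.69%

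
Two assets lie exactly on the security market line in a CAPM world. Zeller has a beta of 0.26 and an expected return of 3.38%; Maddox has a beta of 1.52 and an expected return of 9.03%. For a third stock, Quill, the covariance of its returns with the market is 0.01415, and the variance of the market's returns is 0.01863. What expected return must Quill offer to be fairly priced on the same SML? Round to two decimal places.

MRP = (9.03% − 3.38%) / (1.52 − 0.26) = 4.4841%
R_f = 3.38% − 0.26 × 4.4841% = 2.2141%
β_Quill = Cov / Var(R_m) = 0.01415 / 0.01863 = 0.7595
E(R_Quill) = R_f + β × MRP = 2.2141% + 0.7595 × 4.4841% = 5.62%

5.62%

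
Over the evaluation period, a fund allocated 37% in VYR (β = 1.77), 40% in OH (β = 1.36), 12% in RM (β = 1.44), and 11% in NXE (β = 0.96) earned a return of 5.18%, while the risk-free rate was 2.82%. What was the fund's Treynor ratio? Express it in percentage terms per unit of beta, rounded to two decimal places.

1.60%

β_P = 0.37×1.77 + 0.40×1.36 + 0.12×1.44 + 0.11×0.96 = 1.4773
Treynor = (R_P − R_f) / β_P = (5.18% − 2.82%) / 1.4773 = 2.36% / 1.4773 = 1.60%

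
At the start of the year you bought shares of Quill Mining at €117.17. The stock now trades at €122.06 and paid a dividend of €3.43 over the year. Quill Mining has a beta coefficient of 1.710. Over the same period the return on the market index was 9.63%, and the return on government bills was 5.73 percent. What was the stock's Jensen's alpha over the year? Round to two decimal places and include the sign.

-5.30%

Realised HPR = (P1 + D1 − P0) / P0 = (122.06 + 3.43 − 117.17) / 117.17 = 8.32 / 117.17 = 7.1008%
MRP = 9.63% − 5.73% = 3.90%
CAPM required = R_f + β·MRP = 5.73% + 1.710 × 3.90% = 12.39900%
α = realised − required = 7.1008% − 12.39900% = -5.30%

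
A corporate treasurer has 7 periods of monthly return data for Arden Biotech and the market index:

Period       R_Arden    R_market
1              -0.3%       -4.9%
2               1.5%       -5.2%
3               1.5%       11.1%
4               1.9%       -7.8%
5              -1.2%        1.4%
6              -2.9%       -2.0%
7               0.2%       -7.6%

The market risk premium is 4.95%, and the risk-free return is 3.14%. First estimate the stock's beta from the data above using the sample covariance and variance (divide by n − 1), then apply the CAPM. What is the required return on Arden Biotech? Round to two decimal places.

Mean R_i = (-0.3 + 1.5 + 1.5 + 1.9 − 1.2 − 2.9 + 0.2) / 7 = 0.1000%
Mean R_m = (-4.9 − 5.2 + 11.1 − 7.8 + 1.4 − 2.0 − 7.6) / 7 = -2.1429%
Σ(R_i − R̄_i)(R_m − R̄_m) = -0.4000  ⇒  Cov = -0.4000 / 6 = -0.0667
Σ(R_m − R̄_m)² = 266.6771  ⇒  Var(R_m) = 266.6771 / 6 = 44.4462
β = Cov / Var(R_m) = -0.0667 / 44.4462 = -0.0015
E(R) = R_f + β × MRP = 3.14% + -0.0015 × 4.95% = 3.13%

3.13%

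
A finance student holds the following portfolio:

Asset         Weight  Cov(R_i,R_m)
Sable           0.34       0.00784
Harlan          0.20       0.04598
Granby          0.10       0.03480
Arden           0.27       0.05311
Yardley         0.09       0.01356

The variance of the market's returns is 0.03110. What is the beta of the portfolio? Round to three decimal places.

β_Sable = 0.00784 / 0.03110 = 0.2521
β_Harlan = 0.04598 / 0.03110 = 1.4785
β_Granby = 0.03480 / 0.03110 = 1.1190
β_Arden = 0.05311 / 0.03110 = 1.7077
β_Yardley = 0.01356 / 0.03110 = 0.4360
β_P = Σ w_i β_i = 0.34×0.2521 + 0.20×1.4785 + 0.10×1.1190 + 0.27×1.7077 + 0.09×0.4360 = 0.9936

0.994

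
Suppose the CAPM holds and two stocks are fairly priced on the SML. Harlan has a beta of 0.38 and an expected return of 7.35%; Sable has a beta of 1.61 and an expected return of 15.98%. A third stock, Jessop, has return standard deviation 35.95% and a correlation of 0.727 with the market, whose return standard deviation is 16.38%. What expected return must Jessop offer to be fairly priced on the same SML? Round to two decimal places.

MRP = (15.98% − 7.35%) / (1.61 − 0.38) = 7.0163%
R_f = 7.35% − 0.38 × 7.0163% = 4.6838%
β_Jessop = ρ·σ_i/σ_m = 0.727 × 35.95 / 16.38 = 1.5956
E(R_Jessop) = R_f + β × MRP = 4.6838% + 1.5956 × 7.0163% = 15.88%

15.88%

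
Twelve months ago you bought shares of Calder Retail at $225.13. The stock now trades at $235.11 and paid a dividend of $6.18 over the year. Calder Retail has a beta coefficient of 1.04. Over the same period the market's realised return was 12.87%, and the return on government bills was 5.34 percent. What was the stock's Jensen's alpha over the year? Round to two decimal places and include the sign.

-5.99%

Realised HPR = (P1 + D1 − P0) / P0 = (235.11 + 6.18 − 225.13) / 225.13 = 16.16 / 225.13 = 7.1781%
MRP = 12.87% − 5.34% = 7.53%
CAPM required = R_f + β·MRP = 5.34% + 1.04 × 7.53% = 13.1712%
α = realised − required = 7.1781% − 13.1712% = -5.99%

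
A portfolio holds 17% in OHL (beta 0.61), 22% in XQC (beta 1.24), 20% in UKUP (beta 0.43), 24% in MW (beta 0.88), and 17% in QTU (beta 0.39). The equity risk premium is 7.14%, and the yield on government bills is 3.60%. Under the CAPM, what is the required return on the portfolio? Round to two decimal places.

8.88%

β_P = Σ w_i β_i = 0.17×0.61 + 0.22×1.24 + 0.20×0.43 + 0.24×0.88 + 0.17×0.39 = 0.7400
E(R_P) = R_f + β_P × MRP = 3.60% + 0.7400 × 7.14% = 8.88%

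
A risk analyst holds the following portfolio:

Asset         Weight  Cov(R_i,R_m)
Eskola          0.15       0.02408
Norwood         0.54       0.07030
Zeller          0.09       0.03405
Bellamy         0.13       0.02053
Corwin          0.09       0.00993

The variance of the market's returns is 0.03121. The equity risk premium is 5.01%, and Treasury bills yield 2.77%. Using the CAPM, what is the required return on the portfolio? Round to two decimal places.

10.51%

β_Eskola = 0.02408 / 0.03121 = 0.7715
β_Norwood = 0.07030 / 0.03121 = 2.2525
β_Zeller = 0.03405 / 0.03121 = 1.0910
β_Bellamy = 0.02053 / 0.03121 = 0.6578
β_Corwin = 0.00993 / 0.03121 = 0.3182
β_P = Σ w_i β_i = 0.15×0.7715 + 0.54×2.2525 + 0.09×1.0910 + 0.13×0.6578 + 0.09×0.3182 = 1.5444
E(R_P) = R_f + β_P × MRP = 2.77% + 1.5444 × 5.01% = 10.51%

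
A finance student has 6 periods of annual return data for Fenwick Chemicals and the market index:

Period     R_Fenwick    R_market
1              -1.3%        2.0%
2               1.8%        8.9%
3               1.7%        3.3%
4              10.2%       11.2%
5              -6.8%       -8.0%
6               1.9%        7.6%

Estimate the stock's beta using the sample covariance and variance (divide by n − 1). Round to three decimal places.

Mean R_i = (-1.3 + 1.8 + 1.7 + 10.2 − 6.8 + 1.9) / 6 = 1.2500%
Mean R_m = (2.0 + 8.9 + 3.3 + 11.2 − 8.0 + 7.6) / 6 = 4.1667%
Σ(R_i − R̄_i)(R_m − R̄_m) = 170.8600  ⇒  Cov = 170.8600 / 5 = 34.1720
Σ(R_m − R̄_m)² = 237.1333  ⇒  Var(R_m) = 237.1333 / 5 = 47.4267
β = Cov / Var(R_m) = 34.1720 / 47.4267 = 0.7205

0.721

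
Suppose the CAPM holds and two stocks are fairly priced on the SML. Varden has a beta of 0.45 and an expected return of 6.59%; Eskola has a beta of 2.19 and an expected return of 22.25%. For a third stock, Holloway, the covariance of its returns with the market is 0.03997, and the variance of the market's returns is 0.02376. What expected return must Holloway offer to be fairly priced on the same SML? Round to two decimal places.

17.68%

MRP = (22.25% − 6.59%) / (2.19 − 0.45) = 9.0000%
R_f = 6.59% − 0.45 × 9.0000% = 2.5400%
β_Holloway = Cov / Var(R_m) = 0.03997 / 0.02376 = 1.6822
E(R_Holloway) = R_f + β × MRP = 2.5400% + 1.6822 × 9.0000% = 17.68%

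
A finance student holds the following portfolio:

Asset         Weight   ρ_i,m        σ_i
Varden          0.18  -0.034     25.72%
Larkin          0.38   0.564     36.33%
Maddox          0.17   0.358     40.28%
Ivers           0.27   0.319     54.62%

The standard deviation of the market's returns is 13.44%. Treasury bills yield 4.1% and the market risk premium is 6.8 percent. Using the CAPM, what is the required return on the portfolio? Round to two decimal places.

β_Varden = -0.034 × 25.72% / 13.44% = -0.0651
β_Larkin = 0.564 × 36.33% / 13.44% = 1.5246
β_Maddox = 0.358 × 40.28% / 13.44% = 1.0729
β_Ivers = 0.319 × 54.62% / 13.44% = 1.2964
β_P = Σ w_i β_i = 0.18×-0.0651 + 0.38×1.5246 + 0.17×1.0729 + 0.27×1.2964 = 1.1001
E(R_P) = R_f + β_P × MRP = 4.1% + 1.1001 × 6.8% = 11.58%

11.58%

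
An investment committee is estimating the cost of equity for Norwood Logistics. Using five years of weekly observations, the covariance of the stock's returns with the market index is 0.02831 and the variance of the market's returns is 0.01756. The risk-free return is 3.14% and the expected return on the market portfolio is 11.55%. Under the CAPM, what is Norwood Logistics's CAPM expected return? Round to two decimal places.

β = Cov(R_i, R_m) / Var(R_m) = 0.02831 / 0.01756 = 1.6122
MRP = 11.55% − 3.14% = 8.41%
E(R) = R_f + β × MRP = 3.14% + 1.6122 × 8.41% = 16.70%

16.70%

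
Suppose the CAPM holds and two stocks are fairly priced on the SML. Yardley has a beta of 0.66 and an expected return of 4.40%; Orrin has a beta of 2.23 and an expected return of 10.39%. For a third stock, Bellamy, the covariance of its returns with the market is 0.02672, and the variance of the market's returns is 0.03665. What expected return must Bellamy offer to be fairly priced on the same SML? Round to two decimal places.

4.66%

MRP = (10.39% − 4.40%) / (2.23 − 0.66) = 3.8153%
R_f = 4.40% − 0.66 × 3.8153% = 1.8819%
β_Bellamy = Cov / Var(R_m) = 0.02672 / 0.03665 = 0.7291
E(R_Bellamy) = R_f + β × MRP = 1.8819% + 0.7291 × 3.8153% = 4.66%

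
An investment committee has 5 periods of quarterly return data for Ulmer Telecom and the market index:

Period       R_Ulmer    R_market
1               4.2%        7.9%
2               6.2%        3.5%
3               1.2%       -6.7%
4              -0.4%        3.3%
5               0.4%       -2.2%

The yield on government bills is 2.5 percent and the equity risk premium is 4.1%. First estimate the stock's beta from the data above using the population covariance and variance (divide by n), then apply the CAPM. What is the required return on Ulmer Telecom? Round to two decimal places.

Mean R_i = (4.2 + 6.2 + 1.2 − 0.4 + 0.4) / 5 = 2.3200%
Mean R_m = (7.9 + 3.5 − 6.7 + 3.3 − 2.2) / 5 = 1.1600%
Σ(R_i − R̄_i)(R_m − R̄_m) = 31.1840  ⇒  Cov = 31.1840 / 5 = 6.2368
Σ(R_m − R̄_m)² = 128.5520  ⇒  Var(R_m) = 128.5520 / 5 = 25.7104
β = Cov / Var(R_m) = 6.2368 / 25.7104 = 0.2426
E(R) = R_f + β × MRP = 2.5% + 0.2426 × 4.1% = 3.49%

3.49%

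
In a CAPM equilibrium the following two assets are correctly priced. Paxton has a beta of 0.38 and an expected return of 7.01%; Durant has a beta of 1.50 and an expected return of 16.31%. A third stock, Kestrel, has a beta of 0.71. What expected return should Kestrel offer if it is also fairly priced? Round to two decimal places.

MRP (SML slope) = (16.31% − 7.01%) / (1.50 − 0.38) = 9.30% / 1.12 = 8.3036%
R_f (intercept) = 7.01% − 0.38 × 8.3036% = 3.8546%
E(R_Kestrel) = R_f + β × MRP = 3.8546% + 0.71 × 8.3036% = 9.75%

9.75%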